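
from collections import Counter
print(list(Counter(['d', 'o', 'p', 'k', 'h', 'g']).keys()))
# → ['d', 'o', 'p', 'k', 'h', 'g']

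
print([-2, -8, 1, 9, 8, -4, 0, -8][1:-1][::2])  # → [-8, 9, -4]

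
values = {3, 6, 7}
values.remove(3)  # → {6, 7}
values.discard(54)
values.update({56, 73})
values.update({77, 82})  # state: {6, 7, 56, 73, 77, 82}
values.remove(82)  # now {6, 7, 56, 73, 77}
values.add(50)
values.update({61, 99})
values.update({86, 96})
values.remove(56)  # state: {6, 7, 50, 61, 73, 77, 86, 96, 99}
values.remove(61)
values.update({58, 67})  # {6, 7, 50, 58, 67, 73, 77, 86, 96, 99}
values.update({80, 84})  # {6, 7, 50, 58, 67, 73, 77, 80, 84, 86, 96, 99}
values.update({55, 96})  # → {6, 7, 50, 55, 58, 67, 73, 77, 80, 84, 86, 96, 99}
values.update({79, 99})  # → {6, 7, 50, 55, 58, 67, 73, 77, 79, 80, 84, 86, 96, 99}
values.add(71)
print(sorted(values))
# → [6, 7, 50, 55, 58, 67, 71, 73, 77, 79, 80, 84, 86, 96, 99]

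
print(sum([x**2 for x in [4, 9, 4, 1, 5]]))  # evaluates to 139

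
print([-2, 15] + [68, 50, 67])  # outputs [-2, 15, 68, 50, 67]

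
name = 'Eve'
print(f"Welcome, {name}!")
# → Welcome, Eve!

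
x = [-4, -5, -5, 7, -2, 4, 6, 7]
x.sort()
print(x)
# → [-5, -5, -4, -2, 4, 6, 7, 7]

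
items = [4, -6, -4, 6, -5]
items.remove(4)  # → [-6, -4, 6, -5]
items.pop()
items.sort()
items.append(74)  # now [-6, -4, 6, 74]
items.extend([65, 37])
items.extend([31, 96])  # [-6, -4, 6, 74, 65, 37, 31, 96]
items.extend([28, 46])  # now [-6, -4, 6, 74, 65, 37, 31, 96, 28, 46]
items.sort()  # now [-6, -4, 6, 28, 31, 37, 46, 65, 74, 96]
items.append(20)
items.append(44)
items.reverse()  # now [44, 20, 96, 74, 65, 46, 37, 31, 28, 6, -4, -6]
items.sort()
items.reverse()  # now [96, 74, 65, 46, 44, 37, 31, 28, 20, 6, -4, -6]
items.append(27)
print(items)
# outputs [96, 74, 65, 46, 44, 37, 31, 28, 20, 6, -4, -6, 27]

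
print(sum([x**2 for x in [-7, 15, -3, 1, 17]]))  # 573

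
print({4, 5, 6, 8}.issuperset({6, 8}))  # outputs True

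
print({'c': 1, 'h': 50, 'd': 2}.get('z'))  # None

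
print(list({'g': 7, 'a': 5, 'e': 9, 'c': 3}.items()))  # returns [('g', 7), ('a', 5), ('e', 9), ('c', 3)]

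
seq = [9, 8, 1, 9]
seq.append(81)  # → [9, 8, 1, 9, 81]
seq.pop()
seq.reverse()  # [9, 1, 8, 9]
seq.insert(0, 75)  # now [75, 9, 1, 8, 9]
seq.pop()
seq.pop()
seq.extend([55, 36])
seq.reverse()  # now [36, 55, 1, 9, 75]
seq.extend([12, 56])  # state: [36, 55, 1, 9, 75, 12, 56]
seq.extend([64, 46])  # [36, 55, 1, 9, 75, 12, 56, 64, 46]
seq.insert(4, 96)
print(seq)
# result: [36, 55, 1, 9, 96, 75, 12, 56, 64, 46]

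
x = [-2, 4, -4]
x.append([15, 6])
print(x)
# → [-2, 4, -4, [15, 6]]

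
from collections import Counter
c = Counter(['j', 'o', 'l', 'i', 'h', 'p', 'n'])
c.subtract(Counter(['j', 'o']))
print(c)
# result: Counter({'l': 1, 'i': 1, 'h': 1, 'p': 1, 'n': 1, 'j': 0, 'o': 0})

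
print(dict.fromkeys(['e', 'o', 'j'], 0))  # {'e': 0, 'o': 0, 'j': 0}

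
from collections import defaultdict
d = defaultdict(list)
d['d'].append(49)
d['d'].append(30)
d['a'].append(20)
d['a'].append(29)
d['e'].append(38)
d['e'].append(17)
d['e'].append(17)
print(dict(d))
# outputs {'d': [49, 30], 'a': [20, 29], 'e': [38, 17, 17]}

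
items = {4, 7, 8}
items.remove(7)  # {4, 8}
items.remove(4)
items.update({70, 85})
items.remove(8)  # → {70, 85}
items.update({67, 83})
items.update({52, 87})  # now {52, 67, 70, 83, 85, 87}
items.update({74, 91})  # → {52, 67, 70, 74, 83, 85, 87, 91}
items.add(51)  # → {51, 52, 67, 70, 74, 83, 85, 87, 91}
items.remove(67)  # {51, 52, 70, 74, 83, 85, 87, 91}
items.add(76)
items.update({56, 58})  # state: {51, 52, 56, 58, 70, 74, 76, 83, 85, 87, 91}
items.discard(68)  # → {51, 52, 56, 58, 70, 74, 76, 83, 85, 87, 91}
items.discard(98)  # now {51, 52, 56, 58, 70, 74, 76, 83, 85, 87, 91}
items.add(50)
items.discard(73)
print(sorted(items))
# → [50, 51, 52, 56, 58, 70, 74, 76, 83, 85, 87, 91]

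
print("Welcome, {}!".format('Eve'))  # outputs Welcome, Eve!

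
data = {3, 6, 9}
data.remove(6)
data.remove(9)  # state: {3}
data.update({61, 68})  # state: {3, 61, 68}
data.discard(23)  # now {3, 61, 68}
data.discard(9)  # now {3, 61, 68}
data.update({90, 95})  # {3, 61, 68, 90, 95}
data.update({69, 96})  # {3, 61, 68, 69, 90, 95, 96}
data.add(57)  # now {3, 57, 61, 68, 69, 90, 95, 96}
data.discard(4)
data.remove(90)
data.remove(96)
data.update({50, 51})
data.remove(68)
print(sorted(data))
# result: [3, 50, 51, 57, 61, 69, 95]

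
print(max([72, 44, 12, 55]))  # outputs 72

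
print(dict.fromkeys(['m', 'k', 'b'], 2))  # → {'m': 2, 'k': 2, 'b': 2}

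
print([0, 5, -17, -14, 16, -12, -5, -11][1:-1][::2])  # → [5, -14, -12]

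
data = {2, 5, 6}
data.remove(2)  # {5, 6}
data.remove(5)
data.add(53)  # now {6, 53}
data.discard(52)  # {6, 53}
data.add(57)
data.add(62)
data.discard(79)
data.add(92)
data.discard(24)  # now {6, 53, 57, 62, 92}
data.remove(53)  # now {6, 57, 62, 92}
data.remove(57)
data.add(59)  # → {6, 59, 62, 92}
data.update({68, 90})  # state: {6, 59, 62, 68, 90, 92}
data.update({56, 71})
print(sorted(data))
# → [6, 56, 59, 62, 68, 71, 90, 92]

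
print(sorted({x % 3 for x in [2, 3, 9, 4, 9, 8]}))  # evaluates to [0, 1, 2]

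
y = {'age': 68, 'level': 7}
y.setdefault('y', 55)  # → 55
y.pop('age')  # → 68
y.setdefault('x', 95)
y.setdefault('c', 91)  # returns 91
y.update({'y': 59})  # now {'level': 7, 'y': 59, 'x': 95, 'c': 91}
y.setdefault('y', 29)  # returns 59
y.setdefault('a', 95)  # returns 95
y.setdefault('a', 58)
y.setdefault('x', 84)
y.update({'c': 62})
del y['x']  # {'level': 7, 'y': 59, 'c': 62, 'a': 95}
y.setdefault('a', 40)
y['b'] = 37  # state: {'level': 7, 'y': 59, 'c': 62, 'a': 95, 'b': 37}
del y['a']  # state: {'level': 7, 'y': 59, 'c': 62, 'b': 37}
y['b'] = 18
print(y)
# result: {'level': 7, 'y': 59, 'c': 62, 'b': 18}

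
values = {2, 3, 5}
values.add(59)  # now {2, 3, 5, 59}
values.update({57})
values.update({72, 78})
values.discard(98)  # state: {2, 3, 5, 57, 59, 72, 78}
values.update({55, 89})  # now {2, 3, 5, 55, 57, 59, 72, 78, 89}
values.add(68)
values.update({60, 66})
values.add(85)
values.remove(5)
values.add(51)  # {2, 3, 51, 55, 57, 59, 60, 66, 68, 72, 78, 85, 89}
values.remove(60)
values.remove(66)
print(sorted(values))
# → [2, 3, 51, 55, 57, 59, 68, 72, 78, 85, 89]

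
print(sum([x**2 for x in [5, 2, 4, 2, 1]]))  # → 50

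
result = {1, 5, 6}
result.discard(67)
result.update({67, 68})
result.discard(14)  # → {1, 5, 6, 67, 68}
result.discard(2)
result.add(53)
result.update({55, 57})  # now {1, 5, 6, 53, 55, 57, 67, 68}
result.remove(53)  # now {1, 5, 6, 55, 57, 67, 68}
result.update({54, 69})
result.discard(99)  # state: {1, 5, 6, 54, 55, 57, 67, 68, 69}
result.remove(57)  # {1, 5, 6, 54, 55, 67, 68, 69}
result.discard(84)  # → {1, 5, 6, 54, 55, 67, 68, 69}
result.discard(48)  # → {1, 5, 6, 54, 55, 67, 68, 69}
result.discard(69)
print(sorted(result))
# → [1, 5, 6, 54, 55, 67, 68]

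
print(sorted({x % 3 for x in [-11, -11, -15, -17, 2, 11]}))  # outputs [0, 1, 2]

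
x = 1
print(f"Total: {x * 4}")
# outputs Total: 4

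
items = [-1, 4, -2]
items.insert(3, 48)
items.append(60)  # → [-1, 4, -2, 48, 60]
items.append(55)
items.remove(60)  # [-1, 4, -2, 48, 55]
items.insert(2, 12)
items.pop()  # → 55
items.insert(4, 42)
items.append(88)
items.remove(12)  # [-1, 4, -2, 42, 48, 88]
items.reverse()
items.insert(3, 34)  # [88, 48, 42, 34, -2, 4, -1]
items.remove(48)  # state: [88, 42, 34, -2, 4, -1]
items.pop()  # -1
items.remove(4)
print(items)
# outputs [88, 42, 34, -2]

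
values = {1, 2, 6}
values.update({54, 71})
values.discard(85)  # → {1, 2, 6, 54, 71}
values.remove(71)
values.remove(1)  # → {2, 6, 54}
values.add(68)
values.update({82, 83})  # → {2, 6, 54, 68, 82, 83}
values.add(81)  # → {2, 6, 54, 68, 81, 82, 83}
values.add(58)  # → {2, 6, 54, 58, 68, 81, 82, 83}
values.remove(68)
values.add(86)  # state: {2, 6, 54, 58, 81, 82, 83, 86}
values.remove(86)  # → {2, 6, 54, 58, 81, 82, 83}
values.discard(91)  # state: {2, 6, 54, 58, 81, 82, 83}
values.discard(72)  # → {2, 6, 54, 58, 81, 82, 83}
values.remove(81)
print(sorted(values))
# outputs [2, 6, 54, 58, 82, 83]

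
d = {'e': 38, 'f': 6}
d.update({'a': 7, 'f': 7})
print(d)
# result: {'e': 38, 'f': 7, 'a': 7}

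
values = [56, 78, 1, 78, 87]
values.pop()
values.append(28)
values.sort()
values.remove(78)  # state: [1, 28, 56, 78]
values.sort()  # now [1, 28, 56, 78]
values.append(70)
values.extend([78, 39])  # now [1, 28, 56, 78, 70, 78, 39]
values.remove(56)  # [1, 28, 78, 70, 78, 39]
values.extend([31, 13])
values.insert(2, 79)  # [1, 28, 79, 78, 70, 78, 39, 31, 13]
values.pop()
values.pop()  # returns 31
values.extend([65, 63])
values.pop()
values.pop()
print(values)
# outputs [1, 28, 79, 78, 70, 78, 39]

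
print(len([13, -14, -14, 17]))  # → 4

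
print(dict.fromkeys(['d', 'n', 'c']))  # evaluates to {'d': None, 'n': None, 'c': None}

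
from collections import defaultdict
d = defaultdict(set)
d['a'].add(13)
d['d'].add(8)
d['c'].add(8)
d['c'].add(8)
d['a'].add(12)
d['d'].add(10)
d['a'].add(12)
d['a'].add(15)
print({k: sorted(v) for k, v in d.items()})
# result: {'a': [12, 13, 15], 'd': [8, 10], 'c': [8]}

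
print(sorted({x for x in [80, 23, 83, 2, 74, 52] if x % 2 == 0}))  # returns [2, 52, 74, 80]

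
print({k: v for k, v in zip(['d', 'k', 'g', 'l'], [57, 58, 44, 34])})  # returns {'d': 57, 'k': 58, 'g': 44, 'l': 34}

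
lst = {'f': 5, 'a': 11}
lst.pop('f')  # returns 5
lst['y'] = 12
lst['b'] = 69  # {'a': 11, 'y': 12, 'b': 69}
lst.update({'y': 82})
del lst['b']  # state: {'a': 11, 'y': 82}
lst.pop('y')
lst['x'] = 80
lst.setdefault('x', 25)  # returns 80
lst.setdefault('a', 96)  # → 11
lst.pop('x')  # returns 80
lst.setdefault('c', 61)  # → 61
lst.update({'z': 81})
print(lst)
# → {'a': 11, 'c': 61, 'z': 81}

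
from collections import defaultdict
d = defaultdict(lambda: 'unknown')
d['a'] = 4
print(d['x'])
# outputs unknown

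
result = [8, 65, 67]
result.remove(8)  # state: [65, 67]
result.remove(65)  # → [67]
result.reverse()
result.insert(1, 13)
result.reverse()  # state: [13, 67]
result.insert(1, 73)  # [13, 73, 67]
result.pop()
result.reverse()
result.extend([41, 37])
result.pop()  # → 37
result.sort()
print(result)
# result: [13, 41, 73]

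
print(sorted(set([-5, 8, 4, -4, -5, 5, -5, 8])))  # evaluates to [-5, -4, 4, 5, 8]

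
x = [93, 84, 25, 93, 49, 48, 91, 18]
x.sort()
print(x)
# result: [18, 25, 48, 49, 84, 91, 93, 93]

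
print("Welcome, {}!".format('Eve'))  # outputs Welcome, Eve!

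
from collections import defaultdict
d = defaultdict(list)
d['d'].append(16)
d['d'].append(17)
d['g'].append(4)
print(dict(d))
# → {'d': [16, 17], 'g': [4]}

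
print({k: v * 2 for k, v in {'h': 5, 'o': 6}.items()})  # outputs {'h': 10, 'o': 12}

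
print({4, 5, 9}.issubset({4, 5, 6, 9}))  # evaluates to True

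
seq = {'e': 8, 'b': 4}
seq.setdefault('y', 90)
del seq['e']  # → {'b': 4, 'y': 90}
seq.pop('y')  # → 90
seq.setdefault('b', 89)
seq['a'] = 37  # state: {'b': 4, 'a': 37}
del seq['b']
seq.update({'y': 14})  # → {'a': 37, 'y': 14}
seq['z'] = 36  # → {'a': 37, 'y': 14, 'z': 36}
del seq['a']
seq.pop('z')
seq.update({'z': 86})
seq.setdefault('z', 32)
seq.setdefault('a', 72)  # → 72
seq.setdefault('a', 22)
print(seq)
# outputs {'y': 14, 'z': 86, 'a': 72}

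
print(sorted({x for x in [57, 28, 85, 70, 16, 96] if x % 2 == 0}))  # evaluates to [16, 28, 70, 96]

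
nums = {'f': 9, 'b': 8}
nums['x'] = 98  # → {'f': 9, 'b': 8, 'x': 98}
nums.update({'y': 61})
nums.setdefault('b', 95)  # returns 8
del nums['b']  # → {'f': 9, 'x': 98, 'y': 61}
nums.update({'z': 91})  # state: {'f': 9, 'x': 98, 'y': 61, 'z': 91}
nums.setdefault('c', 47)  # 47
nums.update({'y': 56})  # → {'f': 9, 'x': 98, 'y': 56, 'z': 91, 'c': 47}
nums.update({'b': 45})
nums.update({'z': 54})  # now {'f': 9, 'x': 98, 'y': 56, 'z': 54, 'c': 47, 'b': 45}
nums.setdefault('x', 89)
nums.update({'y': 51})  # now {'f': 9, 'x': 98, 'y': 51, 'z': 54, 'c': 47, 'b': 45}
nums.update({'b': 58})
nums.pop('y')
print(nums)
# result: {'f': 9, 'x': 98, 'z': 54, 'c': 47, 'b': 58}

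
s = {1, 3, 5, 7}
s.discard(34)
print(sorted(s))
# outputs [1, 3, 5, 7]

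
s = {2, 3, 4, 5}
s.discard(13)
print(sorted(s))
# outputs [2, 3, 4, 5]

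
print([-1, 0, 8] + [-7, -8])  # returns [-1, 0, 8, -7, -8]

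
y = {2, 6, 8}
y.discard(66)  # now {2, 6, 8}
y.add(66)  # {2, 6, 8, 66}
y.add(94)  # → {2, 6, 8, 66, 94}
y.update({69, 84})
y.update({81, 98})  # {2, 6, 8, 66, 69, 81, 84, 94, 98}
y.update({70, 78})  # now {2, 6, 8, 66, 69, 70, 78, 81, 84, 94, 98}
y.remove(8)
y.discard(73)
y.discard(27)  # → {2, 6, 66, 69, 70, 78, 81, 84, 94, 98}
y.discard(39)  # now {2, 6, 66, 69, 70, 78, 81, 84, 94, 98}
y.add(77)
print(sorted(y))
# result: [2, 6, 66, 69, 70, 77, 78, 81, 84, 94, 98]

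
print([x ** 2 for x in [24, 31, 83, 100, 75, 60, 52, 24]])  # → [576, 961, 6889, 10000, 5625, 3600, 2704, 576]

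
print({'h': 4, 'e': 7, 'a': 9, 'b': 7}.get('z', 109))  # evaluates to 109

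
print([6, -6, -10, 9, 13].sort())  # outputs None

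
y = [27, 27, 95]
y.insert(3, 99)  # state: [27, 27, 95, 99]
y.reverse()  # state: [99, 95, 27, 27]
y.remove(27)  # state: [99, 95, 27]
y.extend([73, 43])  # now [99, 95, 27, 73, 43]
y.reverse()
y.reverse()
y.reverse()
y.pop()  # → 99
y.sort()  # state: [27, 43, 73, 95]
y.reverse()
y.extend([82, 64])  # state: [95, 73, 43, 27, 82, 64]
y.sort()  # [27, 43, 64, 73, 82, 95]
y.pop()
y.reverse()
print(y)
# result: [82, 73, 64, 43, 27]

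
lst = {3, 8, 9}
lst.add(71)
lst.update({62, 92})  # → {3, 8, 9, 62, 71, 92}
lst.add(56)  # {3, 8, 9, 56, 62, 71, 92}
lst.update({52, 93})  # {3, 8, 9, 52, 56, 62, 71, 92, 93}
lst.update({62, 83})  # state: {3, 8, 9, 52, 56, 62, 71, 83, 92, 93}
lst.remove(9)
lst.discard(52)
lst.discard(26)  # {3, 8, 56, 62, 71, 83, 92, 93}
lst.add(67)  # {3, 8, 56, 62, 67, 71, 83, 92, 93}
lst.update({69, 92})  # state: {3, 8, 56, 62, 67, 69, 71, 83, 92, 93}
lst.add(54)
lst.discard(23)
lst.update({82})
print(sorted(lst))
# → [3, 8, 54, 56, 62, 67, 69, 71, 82, 83, 92, 93]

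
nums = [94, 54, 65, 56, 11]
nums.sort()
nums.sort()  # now [11, 54, 56, 65, 94]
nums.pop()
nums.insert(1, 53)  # [11, 53, 54, 56, 65]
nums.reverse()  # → [65, 56, 54, 53, 11]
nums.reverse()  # [11, 53, 54, 56, 65]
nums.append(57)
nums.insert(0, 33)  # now [33, 11, 53, 54, 56, 65, 57]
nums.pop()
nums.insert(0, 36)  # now [36, 33, 11, 53, 54, 56, 65]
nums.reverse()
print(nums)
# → [65, 56, 54, 53, 11, 33, 36]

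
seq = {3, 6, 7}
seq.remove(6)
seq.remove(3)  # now {7}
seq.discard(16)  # {7}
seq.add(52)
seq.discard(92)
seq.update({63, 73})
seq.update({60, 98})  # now {7, 52, 60, 63, 73, 98}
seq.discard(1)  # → {7, 52, 60, 63, 73, 98}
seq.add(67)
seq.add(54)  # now {7, 52, 54, 60, 63, 67, 73, 98}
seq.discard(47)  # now {7, 52, 54, 60, 63, 67, 73, 98}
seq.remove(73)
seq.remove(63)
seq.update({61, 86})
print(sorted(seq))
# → [7, 52, 54, 60, 61, 67, 86, 98]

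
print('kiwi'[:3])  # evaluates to kiw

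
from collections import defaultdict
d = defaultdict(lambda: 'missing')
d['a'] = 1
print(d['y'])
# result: missing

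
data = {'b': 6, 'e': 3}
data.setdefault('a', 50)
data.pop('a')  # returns 50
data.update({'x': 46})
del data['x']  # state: {'b': 6, 'e': 3}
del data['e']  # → {'b': 6}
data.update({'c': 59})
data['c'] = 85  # {'b': 6, 'c': 85}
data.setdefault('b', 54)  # 6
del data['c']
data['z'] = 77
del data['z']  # {'b': 6}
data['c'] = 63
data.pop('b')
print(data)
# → {'c': 63}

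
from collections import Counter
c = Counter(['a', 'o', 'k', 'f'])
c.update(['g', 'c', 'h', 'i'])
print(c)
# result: Counter({'a': 1, 'o': 1, 'k': 1, 'f': 1, 'g': 1, 'c': 1, 'h': 1, 'i': 1})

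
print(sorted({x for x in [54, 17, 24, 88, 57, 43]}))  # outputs [17, 24, 43, 54, 57, 88]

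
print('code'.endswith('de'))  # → True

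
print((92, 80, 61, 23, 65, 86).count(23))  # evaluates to 1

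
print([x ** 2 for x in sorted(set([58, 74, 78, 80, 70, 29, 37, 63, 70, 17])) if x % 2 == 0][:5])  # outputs [3364, 4900, 5476, 6084, 6400]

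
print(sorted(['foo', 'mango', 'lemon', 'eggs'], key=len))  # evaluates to ['foo', 'eggs', 'mango', 'lemon']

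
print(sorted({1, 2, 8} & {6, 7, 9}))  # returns []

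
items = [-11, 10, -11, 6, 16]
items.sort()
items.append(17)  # [-11, -11, 6, 10, 16, 17]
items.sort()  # [-11, -11, 6, 10, 16, 17]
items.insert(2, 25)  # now [-11, -11, 25, 6, 10, 16, 17]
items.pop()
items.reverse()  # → [16, 10, 6, 25, -11, -11]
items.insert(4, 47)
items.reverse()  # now [-11, -11, 47, 25, 6, 10, 16]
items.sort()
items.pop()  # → 47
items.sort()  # [-11, -11, 6, 10, 16, 25]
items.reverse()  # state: [25, 16, 10, 6, -11, -11]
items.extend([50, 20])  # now [25, 16, 10, 6, -11, -11, 50, 20]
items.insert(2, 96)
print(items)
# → [25, 16, 96, 10, 6, -11, -11, 50, 20]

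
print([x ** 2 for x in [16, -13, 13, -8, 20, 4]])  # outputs [256, 169, 169, 64, 400, 16]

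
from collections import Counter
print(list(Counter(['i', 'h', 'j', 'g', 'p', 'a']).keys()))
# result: ['i', 'h', 'j', 'g', 'p', 'a']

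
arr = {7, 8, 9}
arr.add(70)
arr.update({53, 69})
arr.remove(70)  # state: {7, 8, 9, 53, 69}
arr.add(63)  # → {7, 8, 9, 53, 63, 69}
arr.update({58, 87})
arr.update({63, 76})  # {7, 8, 9, 53, 58, 63, 69, 76, 87}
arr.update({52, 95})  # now {7, 8, 9, 52, 53, 58, 63, 69, 76, 87, 95}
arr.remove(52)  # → {7, 8, 9, 53, 58, 63, 69, 76, 87, 95}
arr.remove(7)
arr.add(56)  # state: {8, 9, 53, 56, 58, 63, 69, 76, 87, 95}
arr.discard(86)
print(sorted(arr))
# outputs [8, 9, 53, 56, 58, 63, 69, 76, 87, 95]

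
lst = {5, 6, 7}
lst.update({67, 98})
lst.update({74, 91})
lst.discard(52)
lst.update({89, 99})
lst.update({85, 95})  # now {5, 6, 7, 67, 74, 85, 89, 91, 95, 98, 99}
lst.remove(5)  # {6, 7, 67, 74, 85, 89, 91, 95, 98, 99}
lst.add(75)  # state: {6, 7, 67, 74, 75, 85, 89, 91, 95, 98, 99}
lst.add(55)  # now {6, 7, 55, 67, 74, 75, 85, 89, 91, 95, 98, 99}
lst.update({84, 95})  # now {6, 7, 55, 67, 74, 75, 84, 85, 89, 91, 95, 98, 99}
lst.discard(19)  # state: {6, 7, 55, 67, 74, 75, 84, 85, 89, 91, 95, 98, 99}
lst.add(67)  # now {6, 7, 55, 67, 74, 75, 84, 85, 89, 91, 95, 98, 99}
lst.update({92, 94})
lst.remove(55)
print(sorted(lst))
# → [6, 7, 67, 74, 75, 84, 85, 89, 91, 92, 94, 95, 98, 99]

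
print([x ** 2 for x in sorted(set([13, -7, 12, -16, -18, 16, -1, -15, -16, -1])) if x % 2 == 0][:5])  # [324, 256, 144, 256]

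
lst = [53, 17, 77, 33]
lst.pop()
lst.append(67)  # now [53, 17, 77, 67]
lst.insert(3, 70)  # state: [53, 17, 77, 70, 67]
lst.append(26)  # [53, 17, 77, 70, 67, 26]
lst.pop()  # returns 26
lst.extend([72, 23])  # [53, 17, 77, 70, 67, 72, 23]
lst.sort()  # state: [17, 23, 53, 67, 70, 72, 77]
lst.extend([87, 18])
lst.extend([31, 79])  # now [17, 23, 53, 67, 70, 72, 77, 87, 18, 31, 79]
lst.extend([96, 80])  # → [17, 23, 53, 67, 70, 72, 77, 87, 18, 31, 79, 96, 80]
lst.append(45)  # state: [17, 23, 53, 67, 70, 72, 77, 87, 18, 31, 79, 96, 80, 45]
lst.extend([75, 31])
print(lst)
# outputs [17, 23, 53, 67, 70, 72, 77, 87, 18, 31, 79, 96, 80, 45, 75, 31]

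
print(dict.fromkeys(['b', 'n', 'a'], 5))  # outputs {'b': 5, 'n': 5, 'a': 5}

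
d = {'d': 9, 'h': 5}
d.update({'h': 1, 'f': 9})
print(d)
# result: {'d': 9, 'h': 1, 'f': 9}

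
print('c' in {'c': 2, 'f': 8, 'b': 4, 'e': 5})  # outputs True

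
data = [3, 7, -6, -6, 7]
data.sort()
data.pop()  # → 7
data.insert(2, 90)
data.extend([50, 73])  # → [-6, -6, 90, 3, 7, 50, 73]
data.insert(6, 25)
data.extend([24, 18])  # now [-6, -6, 90, 3, 7, 50, 25, 73, 24, 18]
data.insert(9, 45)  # [-6, -6, 90, 3, 7, 50, 25, 73, 24, 45, 18]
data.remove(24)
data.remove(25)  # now [-6, -6, 90, 3, 7, 50, 73, 45, 18]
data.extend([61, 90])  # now [-6, -6, 90, 3, 7, 50, 73, 45, 18, 61, 90]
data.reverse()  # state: [90, 61, 18, 45, 73, 50, 7, 3, 90, -6, -6]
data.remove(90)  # [61, 18, 45, 73, 50, 7, 3, 90, -6, -6]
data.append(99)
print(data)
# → [61, 18, 45, 73, 50, 7, 3, 90, -6, -6, 99]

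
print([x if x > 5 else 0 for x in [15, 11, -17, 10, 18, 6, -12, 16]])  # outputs [15, 11, 0, 10, 18, 6, 0, 16]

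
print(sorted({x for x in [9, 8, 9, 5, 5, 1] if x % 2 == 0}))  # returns [8]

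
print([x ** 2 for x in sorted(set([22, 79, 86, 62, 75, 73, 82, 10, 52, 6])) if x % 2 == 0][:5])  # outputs [36, 100, 484, 2704, 3844]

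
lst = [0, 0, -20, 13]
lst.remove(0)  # [0, -20, 13]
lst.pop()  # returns 13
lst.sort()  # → [-20, 0]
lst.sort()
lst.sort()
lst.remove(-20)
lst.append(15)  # [0, 15]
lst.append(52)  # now [0, 15, 52]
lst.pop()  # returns 52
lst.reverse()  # [15, 0]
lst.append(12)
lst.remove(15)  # [0, 12]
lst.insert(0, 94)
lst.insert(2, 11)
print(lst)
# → [94, 0, 11, 12]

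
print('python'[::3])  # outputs ph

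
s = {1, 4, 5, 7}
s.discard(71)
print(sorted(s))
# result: [1, 4, 5, 7]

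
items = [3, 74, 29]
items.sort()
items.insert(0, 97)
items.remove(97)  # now [3, 29, 74]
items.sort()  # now [3, 29, 74]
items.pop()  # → 74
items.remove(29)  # [3]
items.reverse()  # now [3]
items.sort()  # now [3]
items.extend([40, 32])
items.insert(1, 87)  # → [3, 87, 40, 32]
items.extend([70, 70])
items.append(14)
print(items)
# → [3, 87, 40, 32, 70, 70, 14]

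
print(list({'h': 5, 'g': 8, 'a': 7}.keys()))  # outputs ['h', 'g', 'a']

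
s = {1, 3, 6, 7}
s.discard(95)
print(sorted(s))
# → [1, 3, 6, 7]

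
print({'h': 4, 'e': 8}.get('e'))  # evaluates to 8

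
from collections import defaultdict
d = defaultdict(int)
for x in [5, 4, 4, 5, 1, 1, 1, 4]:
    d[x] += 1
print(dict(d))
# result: {5: 2, 4: 3, 1: 3}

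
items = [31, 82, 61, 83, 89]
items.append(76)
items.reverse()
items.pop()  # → 31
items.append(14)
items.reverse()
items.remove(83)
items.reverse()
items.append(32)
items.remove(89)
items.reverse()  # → [32, 14, 82, 61, 76]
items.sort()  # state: [14, 32, 61, 76, 82]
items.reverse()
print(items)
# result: [82, 76, 61, 32, 14]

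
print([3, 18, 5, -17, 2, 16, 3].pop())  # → 3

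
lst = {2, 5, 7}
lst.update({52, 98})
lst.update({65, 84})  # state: {2, 5, 7, 52, 65, 84, 98}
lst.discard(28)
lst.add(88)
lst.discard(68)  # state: {2, 5, 7, 52, 65, 84, 88, 98}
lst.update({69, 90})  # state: {2, 5, 7, 52, 65, 69, 84, 88, 90, 98}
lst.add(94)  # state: {2, 5, 7, 52, 65, 69, 84, 88, 90, 94, 98}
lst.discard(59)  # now {2, 5, 7, 52, 65, 69, 84, 88, 90, 94, 98}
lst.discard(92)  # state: {2, 5, 7, 52, 65, 69, 84, 88, 90, 94, 98}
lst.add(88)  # {2, 5, 7, 52, 65, 69, 84, 88, 90, 94, 98}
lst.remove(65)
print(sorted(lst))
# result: [2, 5, 7, 52, 69, 84, 88, 90, 94, 98]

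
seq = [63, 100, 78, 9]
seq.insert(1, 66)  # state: [63, 66, 100, 78, 9]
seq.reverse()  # [9, 78, 100, 66, 63]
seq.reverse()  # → [63, 66, 100, 78, 9]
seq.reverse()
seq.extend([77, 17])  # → [9, 78, 100, 66, 63, 77, 17]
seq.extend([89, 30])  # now [9, 78, 100, 66, 63, 77, 17, 89, 30]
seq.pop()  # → 30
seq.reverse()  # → [89, 17, 77, 63, 66, 100, 78, 9]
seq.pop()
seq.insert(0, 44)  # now [44, 89, 17, 77, 63, 66, 100, 78]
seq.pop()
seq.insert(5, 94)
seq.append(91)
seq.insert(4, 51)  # [44, 89, 17, 77, 51, 63, 94, 66, 100, 91]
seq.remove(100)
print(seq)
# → [44, 89, 17, 77, 51, 63, 94, 66, 91]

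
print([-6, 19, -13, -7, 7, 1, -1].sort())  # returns None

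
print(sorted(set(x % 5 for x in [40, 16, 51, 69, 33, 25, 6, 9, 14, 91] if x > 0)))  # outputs [0, 1, 3, 4]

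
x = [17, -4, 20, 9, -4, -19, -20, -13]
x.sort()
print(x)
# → [-20, -19, -13, -4, -4, 9, 17, 20]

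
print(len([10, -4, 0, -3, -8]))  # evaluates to 5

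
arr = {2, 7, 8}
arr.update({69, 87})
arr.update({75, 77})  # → {2, 7, 8, 69, 75, 77, 87}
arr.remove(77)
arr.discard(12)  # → {2, 7, 8, 69, 75, 87}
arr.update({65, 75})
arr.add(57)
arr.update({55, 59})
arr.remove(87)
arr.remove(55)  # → {2, 7, 8, 57, 59, 65, 69, 75}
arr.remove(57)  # {2, 7, 8, 59, 65, 69, 75}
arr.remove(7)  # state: {2, 8, 59, 65, 69, 75}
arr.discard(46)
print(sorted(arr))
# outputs [2, 8, 59, 65, 69, 75]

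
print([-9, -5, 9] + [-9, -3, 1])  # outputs [-9, -5, 9, -9, -3, 1]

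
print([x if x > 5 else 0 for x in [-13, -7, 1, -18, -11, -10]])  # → [0, 0, 0, 0, 0, 0]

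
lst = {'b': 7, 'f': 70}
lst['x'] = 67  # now {'b': 7, 'f': 70, 'x': 67}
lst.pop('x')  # 67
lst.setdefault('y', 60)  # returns 60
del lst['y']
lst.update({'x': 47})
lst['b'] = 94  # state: {'b': 94, 'f': 70, 'x': 47}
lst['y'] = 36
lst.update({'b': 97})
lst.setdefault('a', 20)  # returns 20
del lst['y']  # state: {'b': 97, 'f': 70, 'x': 47, 'a': 20}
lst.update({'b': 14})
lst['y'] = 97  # {'b': 14, 'f': 70, 'x': 47, 'a': 20, 'y': 97}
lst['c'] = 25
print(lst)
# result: {'b': 14, 'f': 70, 'x': 47, 'a': 20, 'y': 97, 'c': 25}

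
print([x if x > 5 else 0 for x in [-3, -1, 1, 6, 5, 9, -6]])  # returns [0, 0, 0, 6, 0, 9, 0]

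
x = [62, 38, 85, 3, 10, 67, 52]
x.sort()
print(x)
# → [3, 10, 38, 52, 62, 67, 85]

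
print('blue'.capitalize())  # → Blue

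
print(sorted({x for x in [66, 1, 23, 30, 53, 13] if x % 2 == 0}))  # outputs [30, 66]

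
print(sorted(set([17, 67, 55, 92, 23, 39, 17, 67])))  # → [17, 23, 39, 55, 67, 92]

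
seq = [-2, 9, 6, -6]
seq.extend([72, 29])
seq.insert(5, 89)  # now [-2, 9, 6, -6, 72, 89, 29]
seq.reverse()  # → [29, 89, 72, -6, 6, 9, -2]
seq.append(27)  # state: [29, 89, 72, -6, 6, 9, -2, 27]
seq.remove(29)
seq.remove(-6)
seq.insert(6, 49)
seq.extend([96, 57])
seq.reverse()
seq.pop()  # 89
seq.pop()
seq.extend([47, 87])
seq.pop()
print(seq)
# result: [57, 96, 49, 27, -2, 9, 6, 47]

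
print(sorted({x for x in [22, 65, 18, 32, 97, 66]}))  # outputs [18, 22, 32, 65, 66, 97]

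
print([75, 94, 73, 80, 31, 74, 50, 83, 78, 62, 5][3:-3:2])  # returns [80, 74, 83]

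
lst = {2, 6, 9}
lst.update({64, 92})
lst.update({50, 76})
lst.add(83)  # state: {2, 6, 9, 50, 64, 76, 83, 92}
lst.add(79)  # {2, 6, 9, 50, 64, 76, 79, 83, 92}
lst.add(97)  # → {2, 6, 9, 50, 64, 76, 79, 83, 92, 97}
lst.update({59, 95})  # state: {2, 6, 9, 50, 59, 64, 76, 79, 83, 92, 95, 97}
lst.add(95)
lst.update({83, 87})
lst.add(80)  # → {2, 6, 9, 50, 59, 64, 76, 79, 80, 83, 87, 92, 95, 97}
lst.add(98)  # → {2, 6, 9, 50, 59, 64, 76, 79, 80, 83, 87, 92, 95, 97, 98}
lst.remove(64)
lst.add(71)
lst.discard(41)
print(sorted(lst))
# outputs [2, 6, 9, 50, 59, 71, 76, 79, 80, 83, 87, 92, 95, 97, 98]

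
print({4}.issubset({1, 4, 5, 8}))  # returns True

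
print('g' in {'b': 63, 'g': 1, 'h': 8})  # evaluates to True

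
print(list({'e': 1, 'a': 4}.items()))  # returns [('e', 1), ('a', 4)]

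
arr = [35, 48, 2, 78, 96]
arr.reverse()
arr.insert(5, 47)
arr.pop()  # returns 47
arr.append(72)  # [96, 78, 2, 48, 35, 72]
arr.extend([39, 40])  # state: [96, 78, 2, 48, 35, 72, 39, 40]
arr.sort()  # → [2, 35, 39, 40, 48, 72, 78, 96]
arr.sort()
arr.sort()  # [2, 35, 39, 40, 48, 72, 78, 96]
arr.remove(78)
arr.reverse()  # [96, 72, 48, 40, 39, 35, 2]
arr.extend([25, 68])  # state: [96, 72, 48, 40, 39, 35, 2, 25, 68]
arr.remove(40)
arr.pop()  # 68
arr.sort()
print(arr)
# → [2, 25, 35, 39, 48, 72, 96]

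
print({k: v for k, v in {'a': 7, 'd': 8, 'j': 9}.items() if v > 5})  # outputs {'a': 7, 'd': 8, 'j': 9}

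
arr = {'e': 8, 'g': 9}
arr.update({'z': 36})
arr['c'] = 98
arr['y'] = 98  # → {'e': 8, 'g': 9, 'z': 36, 'c': 98, 'y': 98}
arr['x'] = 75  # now {'e': 8, 'g': 9, 'z': 36, 'c': 98, 'y': 98, 'x': 75}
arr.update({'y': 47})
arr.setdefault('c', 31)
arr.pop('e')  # 8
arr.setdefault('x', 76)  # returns 75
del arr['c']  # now {'g': 9, 'z': 36, 'y': 47, 'x': 75}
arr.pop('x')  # 75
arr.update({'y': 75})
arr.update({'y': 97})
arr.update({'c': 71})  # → {'g': 9, 'z': 36, 'y': 97, 'c': 71}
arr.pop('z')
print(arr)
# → {'g': 9, 'y': 97, 'c': 71}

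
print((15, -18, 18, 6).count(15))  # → 1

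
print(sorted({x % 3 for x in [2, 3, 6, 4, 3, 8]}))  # [0, 1, 2]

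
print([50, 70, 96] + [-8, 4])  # [50, 70, 96, -8, 4]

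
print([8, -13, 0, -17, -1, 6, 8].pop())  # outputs 8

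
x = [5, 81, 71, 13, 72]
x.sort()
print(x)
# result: [5, 13, 71, 72, 81]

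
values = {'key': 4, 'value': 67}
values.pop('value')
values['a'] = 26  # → {'key': 4, 'a': 26}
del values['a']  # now {'key': 4}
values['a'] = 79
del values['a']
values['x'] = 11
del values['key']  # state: {'x': 11}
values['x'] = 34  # {'x': 34}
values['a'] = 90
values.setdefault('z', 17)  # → 17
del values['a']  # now {'x': 34, 'z': 17}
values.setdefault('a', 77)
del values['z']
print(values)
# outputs {'x': 34, 'a': 77}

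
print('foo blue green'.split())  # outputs ['foo', 'blue', 'green']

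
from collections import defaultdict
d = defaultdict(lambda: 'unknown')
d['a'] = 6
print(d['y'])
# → unknown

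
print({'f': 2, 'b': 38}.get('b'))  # 38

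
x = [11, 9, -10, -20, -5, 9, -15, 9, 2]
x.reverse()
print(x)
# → [2, 9, -15, 9, -5, -20, -10, 9, 11]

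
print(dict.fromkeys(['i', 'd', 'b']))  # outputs {'i': None, 'd': None, 'b': None}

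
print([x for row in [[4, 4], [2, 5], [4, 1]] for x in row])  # [4, 4, 2, 5, 4, 1]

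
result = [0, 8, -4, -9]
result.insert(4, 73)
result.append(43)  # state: [0, 8, -4, -9, 73, 43]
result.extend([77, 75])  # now [0, 8, -4, -9, 73, 43, 77, 75]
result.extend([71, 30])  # [0, 8, -4, -9, 73, 43, 77, 75, 71, 30]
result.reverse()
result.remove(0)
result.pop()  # 8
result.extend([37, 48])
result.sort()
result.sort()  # [-9, -4, 30, 37, 43, 48, 71, 73, 75, 77]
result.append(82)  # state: [-9, -4, 30, 37, 43, 48, 71, 73, 75, 77, 82]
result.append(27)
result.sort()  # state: [-9, -4, 27, 30, 37, 43, 48, 71, 73, 75, 77, 82]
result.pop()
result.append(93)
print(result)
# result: [-9, -4, 27, 30, 37, 43, 48, 71, 73, 75, 77, 93]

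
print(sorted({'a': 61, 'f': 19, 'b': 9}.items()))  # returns [('a', 61), ('b', 9), ('f', 19)]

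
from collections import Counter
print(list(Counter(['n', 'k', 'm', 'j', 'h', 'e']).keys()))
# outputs ['n', 'k', 'm', 'j', 'h', 'e']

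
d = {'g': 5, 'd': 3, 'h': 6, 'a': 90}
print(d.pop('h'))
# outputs 6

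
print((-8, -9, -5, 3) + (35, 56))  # (-8, -9, -5, 3, 35, 56)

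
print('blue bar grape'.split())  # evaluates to ['blue', 'bar', 'grape']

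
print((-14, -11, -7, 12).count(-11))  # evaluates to 1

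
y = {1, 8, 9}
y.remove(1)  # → {8, 9}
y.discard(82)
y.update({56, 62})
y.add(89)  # {8, 9, 56, 62, 89}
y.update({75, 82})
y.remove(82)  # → {8, 9, 56, 62, 75, 89}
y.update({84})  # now {8, 9, 56, 62, 75, 84, 89}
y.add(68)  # {8, 9, 56, 62, 68, 75, 84, 89}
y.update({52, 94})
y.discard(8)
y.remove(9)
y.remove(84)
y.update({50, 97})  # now {50, 52, 56, 62, 68, 75, 89, 94, 97}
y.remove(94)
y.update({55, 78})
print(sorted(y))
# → [50, 52, 55, 56, 62, 68, 75, 78, 89, 97]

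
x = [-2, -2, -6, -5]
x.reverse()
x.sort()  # [-6, -5, -2, -2]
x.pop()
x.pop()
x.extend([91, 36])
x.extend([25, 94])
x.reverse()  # [94, 25, 36, 91, -5, -6]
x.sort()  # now [-6, -5, 25, 36, 91, 94]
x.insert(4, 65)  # [-6, -5, 25, 36, 65, 91, 94]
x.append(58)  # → [-6, -5, 25, 36, 65, 91, 94, 58]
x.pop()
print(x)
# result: [-6, -5, 25, 36, 65, 91, 94]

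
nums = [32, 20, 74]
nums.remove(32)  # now [20, 74]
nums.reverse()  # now [74, 20]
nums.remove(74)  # [20]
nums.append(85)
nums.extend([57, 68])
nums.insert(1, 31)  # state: [20, 31, 85, 57, 68]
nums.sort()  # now [20, 31, 57, 68, 85]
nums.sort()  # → [20, 31, 57, 68, 85]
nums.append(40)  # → [20, 31, 57, 68, 85, 40]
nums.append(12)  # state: [20, 31, 57, 68, 85, 40, 12]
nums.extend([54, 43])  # [20, 31, 57, 68, 85, 40, 12, 54, 43]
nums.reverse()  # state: [43, 54, 12, 40, 85, 68, 57, 31, 20]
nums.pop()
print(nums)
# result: [43, 54, 12, 40, 85, 68, 57, 31]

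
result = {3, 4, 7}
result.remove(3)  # {4, 7}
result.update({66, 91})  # {4, 7, 66, 91}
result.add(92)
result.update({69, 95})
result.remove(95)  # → {4, 7, 66, 69, 91, 92}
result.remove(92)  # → {4, 7, 66, 69, 91}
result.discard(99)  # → {4, 7, 66, 69, 91}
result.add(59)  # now {4, 7, 59, 66, 69, 91}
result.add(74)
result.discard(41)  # {4, 7, 59, 66, 69, 74, 91}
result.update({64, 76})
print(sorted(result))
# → [4, 7, 59, 64, 66, 69, 74, 76, 91]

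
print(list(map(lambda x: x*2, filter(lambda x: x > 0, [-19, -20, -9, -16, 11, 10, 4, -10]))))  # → [22, 20, 8]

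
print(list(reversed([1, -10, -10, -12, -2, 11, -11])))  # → [-11, 11, -2, -12, -10, -10, 1]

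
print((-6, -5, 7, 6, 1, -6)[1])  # -5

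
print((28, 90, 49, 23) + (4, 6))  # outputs (28, 90, 49, 23, 4, 6)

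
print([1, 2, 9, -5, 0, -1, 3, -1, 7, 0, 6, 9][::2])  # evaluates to [1, 9, 0, 3, 7, 6]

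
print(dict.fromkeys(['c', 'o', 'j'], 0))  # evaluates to {'c': 0, 'o': 0, 'j': 0}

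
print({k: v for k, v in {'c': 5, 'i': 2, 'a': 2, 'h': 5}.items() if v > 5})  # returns {}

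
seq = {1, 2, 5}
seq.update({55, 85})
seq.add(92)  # {1, 2, 5, 55, 85, 92}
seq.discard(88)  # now {1, 2, 5, 55, 85, 92}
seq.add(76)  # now {1, 2, 5, 55, 76, 85, 92}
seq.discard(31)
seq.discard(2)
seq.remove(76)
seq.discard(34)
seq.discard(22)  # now {1, 5, 55, 85, 92}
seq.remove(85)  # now {1, 5, 55, 92}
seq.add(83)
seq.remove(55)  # {1, 5, 83, 92}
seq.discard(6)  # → {1, 5, 83, 92}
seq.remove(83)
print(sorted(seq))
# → [1, 5, 92]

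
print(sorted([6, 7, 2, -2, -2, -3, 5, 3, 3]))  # [-3, -2, -2, 2, 3, 3, 5, 6, 7]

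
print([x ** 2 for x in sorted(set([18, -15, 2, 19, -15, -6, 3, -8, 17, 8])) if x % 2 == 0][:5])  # [64, 36, 4, 64, 324]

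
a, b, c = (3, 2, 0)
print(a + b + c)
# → 5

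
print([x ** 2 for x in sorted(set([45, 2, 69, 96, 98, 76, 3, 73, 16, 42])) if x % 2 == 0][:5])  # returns [4, 256, 1764, 5776, 9216]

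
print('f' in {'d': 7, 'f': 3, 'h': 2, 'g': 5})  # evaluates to True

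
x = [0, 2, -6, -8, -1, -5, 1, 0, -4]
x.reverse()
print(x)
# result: [-4, 0, 1, -5, -1, -8, -6, 2, 0]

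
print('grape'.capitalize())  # Grape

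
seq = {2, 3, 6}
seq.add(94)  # {2, 3, 6, 94}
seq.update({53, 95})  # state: {2, 3, 6, 53, 94, 95}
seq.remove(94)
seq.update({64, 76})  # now {2, 3, 6, 53, 64, 76, 95}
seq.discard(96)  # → {2, 3, 6, 53, 64, 76, 95}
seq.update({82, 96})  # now {2, 3, 6, 53, 64, 76, 82, 95, 96}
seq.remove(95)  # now {2, 3, 6, 53, 64, 76, 82, 96}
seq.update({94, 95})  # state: {2, 3, 6, 53, 64, 76, 82, 94, 95, 96}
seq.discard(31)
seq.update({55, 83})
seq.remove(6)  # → {2, 3, 53, 55, 64, 76, 82, 83, 94, 95, 96}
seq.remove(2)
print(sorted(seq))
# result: [3, 53, 55, 64, 76, 82, 83, 94, 95, 96]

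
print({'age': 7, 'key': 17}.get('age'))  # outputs 7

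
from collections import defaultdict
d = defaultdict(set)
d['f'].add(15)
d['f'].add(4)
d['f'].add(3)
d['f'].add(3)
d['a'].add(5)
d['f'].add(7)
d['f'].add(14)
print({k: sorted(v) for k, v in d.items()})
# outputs {'f': [3, 4, 7, 14, 15], 'a': [5]}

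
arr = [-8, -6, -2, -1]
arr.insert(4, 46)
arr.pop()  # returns 46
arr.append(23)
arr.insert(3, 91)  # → [-8, -6, -2, 91, -1, 23]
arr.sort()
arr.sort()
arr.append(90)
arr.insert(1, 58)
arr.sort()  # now [-8, -6, -2, -1, 23, 58, 90, 91]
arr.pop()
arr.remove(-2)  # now [-8, -6, -1, 23, 58, 90]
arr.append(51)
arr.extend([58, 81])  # [-8, -6, -1, 23, 58, 90, 51, 58, 81]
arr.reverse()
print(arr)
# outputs [81, 58, 51, 90, 58, 23, -1, -6, -8]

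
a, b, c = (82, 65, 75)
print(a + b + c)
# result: 222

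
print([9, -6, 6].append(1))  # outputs None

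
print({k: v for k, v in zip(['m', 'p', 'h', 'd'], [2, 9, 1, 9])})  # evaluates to {'m': 2, 'p': 9, 'h': 1, 'd': 9}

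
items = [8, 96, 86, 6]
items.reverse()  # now [6, 86, 96, 8]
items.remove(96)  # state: [6, 86, 8]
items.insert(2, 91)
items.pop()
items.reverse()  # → [91, 86, 6]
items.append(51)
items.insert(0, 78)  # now [78, 91, 86, 6, 51]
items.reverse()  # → [51, 6, 86, 91, 78]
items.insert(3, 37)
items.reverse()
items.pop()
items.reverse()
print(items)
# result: [6, 86, 37, 91, 78]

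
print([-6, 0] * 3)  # [-6, 0, -6, 0, -6, 0]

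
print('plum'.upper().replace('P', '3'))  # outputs 3LUM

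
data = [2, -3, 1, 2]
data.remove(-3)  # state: [2, 1, 2]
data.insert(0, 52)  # [52, 2, 1, 2]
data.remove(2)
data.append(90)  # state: [52, 1, 2, 90]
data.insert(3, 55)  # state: [52, 1, 2, 55, 90]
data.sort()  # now [1, 2, 52, 55, 90]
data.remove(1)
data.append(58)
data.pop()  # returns 58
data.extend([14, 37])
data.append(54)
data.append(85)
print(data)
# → [2, 52, 55, 90, 14, 37, 54, 85]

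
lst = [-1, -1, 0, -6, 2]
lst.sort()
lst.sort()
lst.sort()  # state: [-6, -1, -1, 0, 2]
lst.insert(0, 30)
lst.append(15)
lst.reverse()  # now [15, 2, 0, -1, -1, -6, 30]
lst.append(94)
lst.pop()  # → 94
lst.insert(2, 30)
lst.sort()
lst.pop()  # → 30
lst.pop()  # 30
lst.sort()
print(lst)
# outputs [-6, -1, -1, 0, 2, 15]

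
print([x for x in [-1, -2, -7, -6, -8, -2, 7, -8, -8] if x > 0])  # [7]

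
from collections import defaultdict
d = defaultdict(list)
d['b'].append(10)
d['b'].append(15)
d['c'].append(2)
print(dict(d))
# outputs {'b': [10, 15], 'c': [2]}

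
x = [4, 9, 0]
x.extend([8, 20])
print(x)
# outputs [4, 9, 0, 8, 20]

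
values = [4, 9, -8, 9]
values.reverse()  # [9, -8, 9, 4]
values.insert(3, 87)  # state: [9, -8, 9, 87, 4]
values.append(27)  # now [9, -8, 9, 87, 4, 27]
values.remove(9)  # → [-8, 9, 87, 4, 27]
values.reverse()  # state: [27, 4, 87, 9, -8]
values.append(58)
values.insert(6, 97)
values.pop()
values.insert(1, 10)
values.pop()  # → 58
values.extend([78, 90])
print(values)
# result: [27, 10, 4, 87, 9, -8, 78, 90]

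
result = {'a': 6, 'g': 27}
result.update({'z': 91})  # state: {'a': 6, 'g': 27, 'z': 91}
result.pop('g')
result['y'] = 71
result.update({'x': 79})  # {'a': 6, 'z': 91, 'y': 71, 'x': 79}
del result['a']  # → {'z': 91, 'y': 71, 'x': 79}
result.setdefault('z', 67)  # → 91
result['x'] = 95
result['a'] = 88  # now {'z': 91, 'y': 71, 'x': 95, 'a': 88}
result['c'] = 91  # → {'z': 91, 'y': 71, 'x': 95, 'a': 88, 'c': 91}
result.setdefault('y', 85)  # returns 71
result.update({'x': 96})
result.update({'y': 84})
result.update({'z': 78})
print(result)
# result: {'z': 78, 'y': 84, 'x': 96, 'a': 88, 'c': 91}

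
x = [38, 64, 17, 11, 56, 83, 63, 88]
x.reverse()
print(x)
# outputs [88, 63, 83, 56, 11, 17, 64, 38]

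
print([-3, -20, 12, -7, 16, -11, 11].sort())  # None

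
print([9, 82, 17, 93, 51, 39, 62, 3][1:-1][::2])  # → [82, 93, 39]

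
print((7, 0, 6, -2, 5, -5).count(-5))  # 1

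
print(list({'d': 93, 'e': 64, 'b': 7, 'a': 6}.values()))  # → [93, 64, 7, 6]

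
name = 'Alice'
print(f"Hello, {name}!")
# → Hello, Alice!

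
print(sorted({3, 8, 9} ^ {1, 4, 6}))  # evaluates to [1, 3, 4, 6, 8, 9]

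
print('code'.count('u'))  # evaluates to 0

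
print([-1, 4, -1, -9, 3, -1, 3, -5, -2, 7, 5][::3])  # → [-1, -9, 3, 7]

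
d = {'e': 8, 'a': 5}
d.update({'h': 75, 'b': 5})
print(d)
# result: {'e': 8, 'a': 5, 'h': 75, 'b': 5}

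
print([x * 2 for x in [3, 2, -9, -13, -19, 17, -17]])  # [6, 4, -18, -26, -38, 34, -34]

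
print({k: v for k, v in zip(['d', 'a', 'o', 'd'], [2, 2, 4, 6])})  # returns {'d': 6, 'a': 2, 'o': 4}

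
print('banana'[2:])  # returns nana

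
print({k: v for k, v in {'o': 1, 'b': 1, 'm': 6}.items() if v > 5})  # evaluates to {'m': 6}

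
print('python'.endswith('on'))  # True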